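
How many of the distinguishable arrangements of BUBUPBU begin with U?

60

With the first slot taken by U, it remains to arrange the other 6 letters (BBUPBU).
Those 6 letters have B appearing 3 times and U appearing twice, giving (6)!/(3!·2!) = 60.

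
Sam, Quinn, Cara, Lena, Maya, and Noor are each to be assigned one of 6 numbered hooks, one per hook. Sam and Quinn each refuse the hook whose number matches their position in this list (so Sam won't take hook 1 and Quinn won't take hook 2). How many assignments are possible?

504

Let Aᵢ (for i ∈ {1, 2}) be the placements that put person i in their forbidden hook. Any j of these fix j positions, leaving (6−j)! ways to fill the rest, and there are C(2,j) ways to pick which j.
By inclusion–exclusion, the number of valid placements is Σ_{j=0}^{2} (−1)^j C(2,j)·(6−j)!.
Computing: 720 − 240 + 24 = 504.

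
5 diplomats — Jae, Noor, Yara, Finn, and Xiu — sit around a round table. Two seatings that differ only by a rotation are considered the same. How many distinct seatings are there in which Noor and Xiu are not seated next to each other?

Without the restriction there are (4)! = 24 seatings.
Those with Noor next to Xiu: fuse the pair into one unit and seat 4 units around a circle — 2·(3)! = 12.
Subtracting, 24 − 12 = 12.

12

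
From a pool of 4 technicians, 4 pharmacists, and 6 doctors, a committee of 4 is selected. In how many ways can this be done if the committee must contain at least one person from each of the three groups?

Total 4-person selections from all 14: C(14,4) = 1001.
Selections missing a whole group: no technicians → C(10,4) = 210; no pharmacists → C(10,4) = 210; no doctors → C(8,4) = 70.
Add back selections omitting two groups (i.e. drawn from a single group): C(4,4) + C(4,4) + C(6,4) = 17.
By inclusion–exclusion: 1001 − 490 + 17 = 528.

528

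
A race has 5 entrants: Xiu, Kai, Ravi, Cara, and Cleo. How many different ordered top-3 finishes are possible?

60

There are 5 choices for 1st place, 4 for 2nd, and 3 for 3rd.
That gives 5 × 4 × 3 = 60.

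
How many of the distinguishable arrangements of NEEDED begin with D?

20

With the first slot taken by D, it remains to arrange the other 5 letters (NEEED).
Those 5 letters have E appearing 3 times, giving (5)!/(3!) = 20.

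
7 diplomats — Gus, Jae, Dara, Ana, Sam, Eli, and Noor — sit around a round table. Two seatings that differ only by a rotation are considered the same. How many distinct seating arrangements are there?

Fix one person's seat to break rotational symmetry; the remaining 6 people can be arranged in (6)! = 720 ways.

720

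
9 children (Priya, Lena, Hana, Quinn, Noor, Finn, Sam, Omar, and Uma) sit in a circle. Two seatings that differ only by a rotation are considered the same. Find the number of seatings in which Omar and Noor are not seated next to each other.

30240

All circular seatings of 9 people number (8)! = 40320.
Seatings with Omar beside Noor: treat them as a block with 2 internal orders, giving 2 × (7)! = 10080.
Subtracting, 40320 − 10080 = 30240.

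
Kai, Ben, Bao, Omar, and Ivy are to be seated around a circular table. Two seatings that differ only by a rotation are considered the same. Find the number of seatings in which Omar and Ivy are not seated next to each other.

12

All circular seatings of 5 people number (4)! = 24.
Those with Omar next to Ivy: fuse the pair into one unit and seat 4 units around a circle — 2·(3)! = 12.
Subtracting, 24 − 12 = 12.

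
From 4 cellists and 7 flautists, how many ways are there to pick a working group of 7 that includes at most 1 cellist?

Split by how many cellists are chosen (0 through 1).
Sum: C(4,0)·C(7,7) + C(4,1)·C(7,6) = 1 + 28 = 29.

29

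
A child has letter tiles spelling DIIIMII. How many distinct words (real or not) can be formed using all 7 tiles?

42

DIIIMII has 7 letters with I appearing 5 times.
The number of distinct arrangements is 7!/(5!) = 5040/120 = 42.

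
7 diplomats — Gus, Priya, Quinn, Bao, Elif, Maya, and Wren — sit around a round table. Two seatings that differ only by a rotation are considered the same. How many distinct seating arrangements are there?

Fix one person's seat to break rotational symmetry; the remaining 6 people can be arranged in (6)! = 720 ways.

720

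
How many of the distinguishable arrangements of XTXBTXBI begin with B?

420

With the first slot taken by B, it remains to arrange the other 7 letters (XTXTXBI).
Those 7 letters have T appearing twice and X appearing 3 times, giving (7)!/(3!·2!) = 420.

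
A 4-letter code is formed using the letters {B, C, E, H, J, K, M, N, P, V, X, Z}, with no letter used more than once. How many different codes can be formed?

Choose and order 4 of the 12 symbols: the first letter has 12 options, the next 11, then 10, 9.
12 × 11 × 10 × 9 = 11880.

11880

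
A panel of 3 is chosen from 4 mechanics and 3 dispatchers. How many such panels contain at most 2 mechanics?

31

Split by how many mechanics are chosen (0 through 2).
Sum: C(4,0)·C(3,3) + C(4,1)·C(3,2) + C(4,2)·C(3,1) = 1 + 12 + 18 = 31.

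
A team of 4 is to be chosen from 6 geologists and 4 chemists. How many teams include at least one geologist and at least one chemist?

194

With no constraint there are C(10,4) = 210 possible selections.
Selections missing a whole group: no geologists → C(4,4) = 1; no chemists → C(6,4) = 15.
Both groups omitted at once is impossible, so 210 − 16 = 194.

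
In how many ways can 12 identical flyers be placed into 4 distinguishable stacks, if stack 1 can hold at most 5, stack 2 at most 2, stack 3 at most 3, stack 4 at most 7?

By stars and bars, unrestricted non-negative solutions to x_1+…+x_4 = 12 number C(12+3,3) = 455.
Subtract solutions that violate a single cap (substitute x_i' = x_i − (cap_i+1)): x_1 ≥ 6 gives C(9,3) = 84; x_2 ≥ 3 gives C(12,3) = 220; x_3 ≥ 4 gives C(11,3) = 165; x_4 ≥ 8 gives C(7,3) = 35. Together 504.
Add back pairs where two caps are both exceeded: 20 + 10 + 0 + 56 + 4 + 1 = 91.
By inclusion–exclusion the count is 455 − 504 + 91 = 42.

42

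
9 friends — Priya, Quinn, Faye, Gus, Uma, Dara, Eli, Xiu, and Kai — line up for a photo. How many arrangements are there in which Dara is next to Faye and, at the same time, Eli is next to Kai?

20160

Treat {Dara,Faye} as one block (2 orders) and {Eli,Kai} as another (2 orders).
That leaves 7 units to arrange: 2 × 2 × 7! = 4 × 5040 = 20160.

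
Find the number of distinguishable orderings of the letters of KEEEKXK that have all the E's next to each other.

Treat the 3 copies of E as a single block. The multiset to arrange is then {EEE, K, K, K, X}, 5 items in all.
That gives (5)!/(3!) = 20 arrangements.

20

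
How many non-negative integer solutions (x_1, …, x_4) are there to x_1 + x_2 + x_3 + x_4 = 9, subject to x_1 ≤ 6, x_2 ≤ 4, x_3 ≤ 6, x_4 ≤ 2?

85

Without the upper bounds there are C(12,3) = 220 ways to split 9 among 4 variables.
Subtract solutions that violate a single cap (substitute x_i' = x_i − (cap_i+1)): x_1 ≥ 7 gives C(5,3) = 10; x_2 ≥ 5 gives C(7,3) = 35; x_3 ≥ 7 gives C(5,3) = 10; x_4 ≥ 3 gives C(9,3) = 84. Together 139.
Add back pairs where two caps are both exceeded: 0 + 0 + 0 + 0 + 4 + 0 = 4.
By inclusion–exclusion the count is 220 − 139 + 4 = 85.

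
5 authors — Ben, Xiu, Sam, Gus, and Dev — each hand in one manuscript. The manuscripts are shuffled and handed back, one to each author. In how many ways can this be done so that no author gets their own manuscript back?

Count assignments avoiding every fixed point. For any j of the 5 authors fixed to their own manuscript, the other 5−j can be arranged in (5−j)! ways.
By inclusion–exclusion this is Σ_{j=0}^{5} (−1)^j C(5,j)·(5−j)!.
Computing: 120 − 120 + 60 − 20 + 5 − 1 = 44.

44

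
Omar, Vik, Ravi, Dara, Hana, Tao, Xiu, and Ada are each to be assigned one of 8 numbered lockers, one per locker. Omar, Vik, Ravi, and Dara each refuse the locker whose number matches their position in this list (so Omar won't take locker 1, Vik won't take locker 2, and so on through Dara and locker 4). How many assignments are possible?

Let Aᵢ (for 1 ≤ i ≤ 4) be the placements that put person i in their forbidden locker. Any j of these fix j positions, leaving (8−j)! ways to fill the rest, and there are C(4,j) ways to pick which j.
By inclusion–exclusion, the number of valid placements is Σ_{j=0}^{4} (−1)^j C(4,j)·(8−j)!.
Computing: 40320 − 20160 + 4320 − 480 + 24 = 24024.

24024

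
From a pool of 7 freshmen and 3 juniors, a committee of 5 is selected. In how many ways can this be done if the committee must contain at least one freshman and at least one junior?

231

With no constraint there are C(10,5) = 252 possible selections.
Subtract selections that omit an entire group: no freshmen → C(3,5) = 0; no juniors → C(7,5) = 21.
Both groups omitted at once is impossible, so 252 − 21 = 231.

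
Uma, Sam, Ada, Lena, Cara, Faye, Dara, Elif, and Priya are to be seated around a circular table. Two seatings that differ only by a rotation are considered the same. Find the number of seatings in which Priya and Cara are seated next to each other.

Glue Priya and Cara into a block (2 internal orders). Seating 8 units around a circle gives (7)! arrangements.
So 2 × (7)! = 2 × 5040 = 10080.

10080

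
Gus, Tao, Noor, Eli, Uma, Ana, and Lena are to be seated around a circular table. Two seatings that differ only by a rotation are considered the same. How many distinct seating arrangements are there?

720

Seat Gus anywhere (absorbing the rotational symmetry), then permute the other 6: (6)! = 720.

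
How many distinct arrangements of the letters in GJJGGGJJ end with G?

With the last slot taken by G, it remains to arrange the other 7 letters (JJGGGJJ).
Those 7 letters have G appearing 3 times and J appearing 4 times, giving (7)!/(4!·3!) = 35.

35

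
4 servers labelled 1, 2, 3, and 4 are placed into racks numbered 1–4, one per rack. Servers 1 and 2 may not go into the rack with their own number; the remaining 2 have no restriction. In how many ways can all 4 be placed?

Let Aᵢ (for i ∈ {1, 2}) be the placements that put server i in its forbidden rack. Any j of these fix j positions, leaving (4−j)! ways to fill the rest, and there are C(2,j) ways to pick which j.
By inclusion–exclusion, the number of valid placements is Σ_{j=0}^{2} (−1)^j C(2,j)·(4−j)!.
Computing: 24 − 12 + 2 = 14.

14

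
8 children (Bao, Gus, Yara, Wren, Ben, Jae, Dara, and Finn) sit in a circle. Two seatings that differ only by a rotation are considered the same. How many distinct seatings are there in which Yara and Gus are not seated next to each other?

3600

Without the restriction there are (7)! = 5040 seatings.
Those with Yara next to Gus: fuse the pair into one unit and seat 7 units around a circle — 2·(6)! = 1440.
Subtracting, 5040 − 1440 = 3600.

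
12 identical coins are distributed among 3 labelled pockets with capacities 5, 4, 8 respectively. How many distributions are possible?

Ignoring the caps, the number of non-negative solutions to x_1+…+x_3 = 12 is C(14,2) = 91.
Subtract solutions that violate a single cap (substitute x_i' = x_i − (cap_i+1)): x_1 ≥ 6 gives C(8,2) = 28; x_2 ≥ 5 gives C(9,2) = 36; x_3 ≥ 9 gives C(5,2) = 10. Together 74.
Add back pairs where two caps are both exceeded: 3 + 0 + 0 = 3.
By inclusion–exclusion the count is 91 − 74 + 3 = 20.

20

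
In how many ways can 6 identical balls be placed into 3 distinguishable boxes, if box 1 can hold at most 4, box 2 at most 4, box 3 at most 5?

Without the upper bounds there are C(8,2) = 28 ways to split 6 among 3 boxes.
Subtract solutions that violate a single cap (substitute x_i' = x_i − (cap_i+1)): x_1 ≥ 5 gives C(3,2) = 3; x_2 ≥ 5 gives C(3,2) = 3; x_3 ≥ 6 gives C(2,2) = 1. Together 7.
No two caps can be exceeded simultaneously, so the pair terms are all 0.
By inclusion–exclusion the count is 28 − 7 + 0 = 21.

21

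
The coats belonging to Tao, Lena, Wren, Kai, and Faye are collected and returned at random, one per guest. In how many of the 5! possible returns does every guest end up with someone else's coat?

44

Count assignments avoiding every fixed point. For any j of the 5 guests fixed to their own coat, the other 5−j can be arranged in (5−j)! ways.
By inclusion–exclusion this is Σ_{j=0}^{5} (−1)^j C(5,j)·(5−j)!.
Computing: 120 − 120 + 60 − 20 + 5 − 1 = 44.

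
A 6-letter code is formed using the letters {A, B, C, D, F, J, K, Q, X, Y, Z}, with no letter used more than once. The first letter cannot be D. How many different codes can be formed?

302400

The first letter has 11−1 = 10 choices (anything except D).
The remaining 5 letters are filled from the other 10 symbols without repetition: 10 × 9 × 8 × 7 × 6 = 30240.
Total: 10 × 30240 = 302400.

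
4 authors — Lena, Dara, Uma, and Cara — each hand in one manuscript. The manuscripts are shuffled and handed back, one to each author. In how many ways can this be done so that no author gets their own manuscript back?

9

Count assignments avoiding every fixed point. For any j of the 4 authors fixed to their own manuscript, the other 4−j can be arranged in (4−j)! ways.
By inclusion–exclusion this is Σ_{j=0}^{4} (−1)^j C(4,j)·(4−j)!.
Computing: 24 − 24 + 12 − 4 + 1 = 9.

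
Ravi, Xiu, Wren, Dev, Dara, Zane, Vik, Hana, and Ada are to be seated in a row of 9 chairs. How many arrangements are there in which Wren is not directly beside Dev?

282240

Of the 9! = 362880 arrangements, those with Wren and Dev adjacent number 2 × 8! = 80640 (treat the pair as a block with 2 internal orders).
Complementary counting: 362880 − 80640 = 282240.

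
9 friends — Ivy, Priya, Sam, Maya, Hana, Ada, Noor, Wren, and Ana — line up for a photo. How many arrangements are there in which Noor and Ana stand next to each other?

80640

Glue Noor and Ana into one block (2 internal orders), leaving 8 units to arrange in a row.
So the count is 2·(8)! = 80640.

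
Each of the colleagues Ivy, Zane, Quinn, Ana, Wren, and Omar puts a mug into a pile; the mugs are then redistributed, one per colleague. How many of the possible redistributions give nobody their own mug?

265

Count assignments avoiding every fixed point. For any j of the 6 colleagues fixed to their own mug, the other 6−j can be arranged in (6−j)! ways.
By inclusion–exclusion this is Σ_{j=0}^{6} (−1)^j C(6,j)·(6−j)!.
Computing: 720 − 720 + 360 − 120 + 30 − 6 + 1 = 265.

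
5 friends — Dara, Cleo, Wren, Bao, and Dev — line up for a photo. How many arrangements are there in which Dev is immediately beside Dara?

Place the 3 others and the Dev-Dara pair as 4 objects in a line; the pair has 2 internal arrangements.
That gives 2 × 4! = 2 × 24 = 48.

48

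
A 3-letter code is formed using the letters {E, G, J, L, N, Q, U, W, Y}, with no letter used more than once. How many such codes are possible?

With no repetition, fill the 3 letters in order: 9 choices, then 8, down to 7.
That product is 9 × 8 × 7 = 504.

504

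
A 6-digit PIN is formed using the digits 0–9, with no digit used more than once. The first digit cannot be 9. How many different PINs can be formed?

The first digit has 10−1 = 9 choices (anything except 9).
The remaining 5 digits are filled from the other 9 symbols without repetition: 9 × 8 × 7 × 6 × 5 = 15120.
Total: 9 × 15120 = 136080.

136080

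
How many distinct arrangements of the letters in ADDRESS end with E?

180

With the last slot taken by E, it remains to arrange the other 6 letters (ADDRSS).
Those 6 letters have D appearing twice and S appearing twice, giving (6)!/(2!·2!) = 180.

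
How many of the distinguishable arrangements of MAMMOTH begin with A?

Fix A in the first position and arrange the remaining 6 letters.
Those 6 letters have M appearing 3 times, giving (6)!/(3!) = 120.

120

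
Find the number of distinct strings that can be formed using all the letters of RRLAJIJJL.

RRLAJIJJL has 9 letters with J appearing 3 times, L appearing twice, and R appearing twice.
Dividing 9! = 362880 by 3!·2!·2! = 24 for the repeated letters gives 15120.

15120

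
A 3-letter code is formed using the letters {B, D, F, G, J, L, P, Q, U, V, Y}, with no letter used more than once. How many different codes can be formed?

With no repetition, fill the 3 letters in order: 11 choices, then 10, down to 9.
That product is 11 × 10 × 9 = 990.

990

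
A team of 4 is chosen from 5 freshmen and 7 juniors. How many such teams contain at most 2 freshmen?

420

Split by how many freshmen are chosen (0 through 2).
Sum: C(5,0)·C(7,4) + C(5,1)·C(7,3) + C(5,2)·C(7,2) = 35 + 175 + 210 = 420.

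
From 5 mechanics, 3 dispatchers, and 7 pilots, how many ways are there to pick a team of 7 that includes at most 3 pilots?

3830

Split by how many pilots are chosen (0 through 3).
Sum: C(7,0)·C(8,7) + C(7,1)·C(8,6) + C(7,2)·C(8,5) + C(7,3)·C(8,4) = 8 + 196 + 1176 + 2450 = 3830.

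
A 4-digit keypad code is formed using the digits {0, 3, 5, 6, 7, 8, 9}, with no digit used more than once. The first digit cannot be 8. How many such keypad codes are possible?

720

The first digit has 7−1 = 6 choices (anything except 8).
The remaining 3 digits are filled from the other 6 symbols without repetition: 6 × 5 × 4 = 120.
Total: 6 × 120 = 720.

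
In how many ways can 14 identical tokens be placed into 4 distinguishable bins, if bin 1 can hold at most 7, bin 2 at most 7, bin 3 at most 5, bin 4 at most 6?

Without the upper bounds there are C(17,3) = 680 ways to split 14 among 4 bins.
Subtract solutions that violate a single cap (substitute x_i' = x_i − (cap_i+1)): x_1 ≥ 8 gives C(9,3) = 84; x_2 ≥ 8 gives C(9,3) = 84; x_3 ≥ 6 gives C(11,3) = 165; x_4 ≥ 7 gives C(10,3) = 120. Together 453.
Add back pairs where two caps are both exceeded: 0 + 1 + 0 + 1 + 0 + 4 = 6.
By inclusion–exclusion the count is 680 − 453 + 6 = 233.

233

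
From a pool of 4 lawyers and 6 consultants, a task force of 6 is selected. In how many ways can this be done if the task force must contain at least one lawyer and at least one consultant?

209

With no constraint there are C(10,6) = 210 possible selections.
Subtract selections that omit an entire group: no lawyers → C(6,6) = 1; no consultants → C(4,6) = 0.
Both groups omitted at once is impossible, so 210 − 1 = 209.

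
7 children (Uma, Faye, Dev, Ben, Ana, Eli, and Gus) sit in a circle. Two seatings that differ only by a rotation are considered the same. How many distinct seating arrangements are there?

Around a circle, 7 distinct people have 7!/7 = (6)! = 720 rotationally distinct seatings.

720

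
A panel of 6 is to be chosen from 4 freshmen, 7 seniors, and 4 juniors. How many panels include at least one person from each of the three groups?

Unrestricted: C(15,6) = 5005 ways to pick any 6 of the 15.
Selections missing a whole group: no freshmen → C(11,6) = 462; no seniors → C(8,6) = 28; no juniors → C(11,6) = 462.
Add back selections omitting two groups (i.e. drawn from a single group): C(4,6) + C(7,6) + C(4,6) = 7.
By inclusion–exclusion: 5005 − 952 + 7 = 4060.

4060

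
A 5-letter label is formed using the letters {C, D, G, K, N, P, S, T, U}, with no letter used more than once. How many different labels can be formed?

This is a permutation of 5 out of 9: P(9,5) = 9!/4!.
9 × 8 × 7 × 6 × 5 = 15120.

15120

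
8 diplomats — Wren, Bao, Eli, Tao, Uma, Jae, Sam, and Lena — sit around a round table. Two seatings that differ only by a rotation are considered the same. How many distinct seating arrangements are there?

5040

Fix one person's seat to break rotational symmetry; the remaining 7 people can be arranged in (7)! = 5040 ways.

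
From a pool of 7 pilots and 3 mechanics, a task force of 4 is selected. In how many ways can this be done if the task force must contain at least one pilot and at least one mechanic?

With no constraint there are C(10,4) = 210 possible selections.
Selections missing a whole group: no pilots → C(3,4) = 0; no mechanics → C(7,4) = 35.
Both groups omitted at once is impossible, so 210 − 35 = 175.

175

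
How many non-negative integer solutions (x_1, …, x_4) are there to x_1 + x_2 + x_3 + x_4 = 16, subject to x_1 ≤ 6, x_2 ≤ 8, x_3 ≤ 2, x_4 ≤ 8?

Without the upper bounds there are C(19,3) = 969 ways to split 16 among 4 variables.
Subtract solutions that violate a single cap (substitute x_i' = x_i − (cap_i+1)): x_1 ≥ 7 gives C(12,3) = 220; x_2 ≥ 9 gives C(10,3) = 120; x_3 ≥ 3 gives C(16,3) = 560; x_4 ≥ 9 gives C(10,3) = 120. Together 1020.
Add back pairs where two caps are both exceeded: 1 + 84 + 1 + 35 + 0 + 35 = 156.
By inclusion–exclusion the count is 969 − 1020 + 156 = 105.

105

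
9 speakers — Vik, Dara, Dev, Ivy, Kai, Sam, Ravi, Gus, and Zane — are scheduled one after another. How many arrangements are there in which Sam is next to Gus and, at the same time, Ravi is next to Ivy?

20160

Treat {Sam,Gus} as one block (2 orders) and {Ravi,Ivy} as another (2 orders).
That leaves 7 units to arrange: 2 × 2 × 7! = 4 × 5040 = 20160.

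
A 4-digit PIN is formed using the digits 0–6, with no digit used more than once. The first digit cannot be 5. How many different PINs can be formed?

720

The first digit has 7−1 = 6 choices (anything except 5).
The remaining 3 digits are filled from the other 6 symbols without repetition: 6 × 5 × 4 = 120.
Total: 6 × 120 = 720.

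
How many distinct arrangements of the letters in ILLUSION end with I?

2520

Fix I in the last position and arrange the remaining 7 letters.
Those 7 letters have L appearing twice, giving (7)!/(2!) = 2520.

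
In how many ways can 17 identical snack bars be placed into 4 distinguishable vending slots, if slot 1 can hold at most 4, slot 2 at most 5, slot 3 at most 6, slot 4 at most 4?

10

By stars and bars, unrestricted non-negative solutions to x_1+…+x_4 = 17 number C(17+3,3) = 1140.
Subtract solutions that violate a single cap (substitute x_i' = x_i − (cap_i+1)): x_1 ≥ 5 gives C(15,3) = 455; x_2 ≥ 6 gives C(14,3) = 364; x_3 ≥ 7 gives C(13,3) = 286; x_4 ≥ 5 gives C(15,3) = 455. Together 1560.
Add back pairs where two caps are both exceeded: 84 + 56 + 120 + 35 + 84 + 56 = 435.
Subtract triples: 0 + 4 + 1 + 0 = 5.
By inclusion–exclusion the count is 1140 − 1560 + 435 − 5 = 10.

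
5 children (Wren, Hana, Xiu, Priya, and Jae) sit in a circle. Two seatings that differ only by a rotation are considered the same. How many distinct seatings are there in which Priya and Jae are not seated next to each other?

12

Without the restriction there are (4)! = 24 seatings.
Seatings with Priya beside Jae: treat them as a block with 2 internal orders, giving 2 × (3)! = 12.
Subtracting, 24 − 12 = 12.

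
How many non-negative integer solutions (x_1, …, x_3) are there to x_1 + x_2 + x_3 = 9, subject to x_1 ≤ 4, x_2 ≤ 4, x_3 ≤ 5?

Ignoring the caps, the number of non-negative solutions to x_1+…+x_3 = 9 is C(11,2) = 55.
Subtract solutions that violate a single cap (substitute x_i' = x_i − (cap_i+1)): x_1 ≥ 5 gives C(6,2) = 15; x_2 ≥ 5 gives C(6,2) = 15; x_3 ≥ 6 gives C(5,2) = 10. Together 40.
No two caps can be exceeded simultaneously, so the pair terms are all 0.
By inclusion–exclusion the count is 55 − 40 + 0 = 15.

15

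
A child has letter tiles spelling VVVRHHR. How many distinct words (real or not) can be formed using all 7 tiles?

210

The 7 letters of VVVRHHR have repeats: H appearing twice, R appearing twice, and V appearing 3 times.
Dividing 7! = 5040 by 3!·2!·2! = 24 for the repeated letters gives 210.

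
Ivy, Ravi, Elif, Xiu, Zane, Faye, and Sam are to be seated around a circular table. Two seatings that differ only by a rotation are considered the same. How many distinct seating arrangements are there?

Fix one person's seat to break rotational symmetry; the remaining 6 people can be arranged in (6)! = 720 ways.

720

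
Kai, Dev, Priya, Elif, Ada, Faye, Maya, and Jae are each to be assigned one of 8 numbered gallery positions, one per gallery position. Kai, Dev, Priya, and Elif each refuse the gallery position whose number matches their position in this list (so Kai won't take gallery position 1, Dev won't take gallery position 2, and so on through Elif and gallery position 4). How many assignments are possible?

Let Aᵢ (for 1 ≤ i ≤ 4) be the placements that put person i in their forbidden gallery position. Any j of these fix j positions, leaving (8−j)! ways to fill the rest, and there are C(4,j) ways to pick which j.
By inclusion–exclusion, the number of valid placements is Σ_{j=0}^{4} (−1)^j C(4,j)·(8−j)!.
Computing: 40320 − 20160 + 4320 − 480 + 24 = 24024.

24024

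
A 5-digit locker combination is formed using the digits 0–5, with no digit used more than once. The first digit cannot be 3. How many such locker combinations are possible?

600

The first digit has 6−1 = 5 choices (anything except 3).
The remaining 4 digits are filled from the other 5 symbols without repetition: 5 × 4 × 3 × 2 = 120.
Total: 5 × 120 = 600.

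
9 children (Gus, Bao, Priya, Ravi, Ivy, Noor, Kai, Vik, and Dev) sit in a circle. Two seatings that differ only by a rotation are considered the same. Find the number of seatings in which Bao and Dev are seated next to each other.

Glue Bao and Dev into a block (2 internal orders). Seating 8 units around a circle gives (7)! arrangements.
So 2 × (7)! = 2 × 5040 = 10080.

10080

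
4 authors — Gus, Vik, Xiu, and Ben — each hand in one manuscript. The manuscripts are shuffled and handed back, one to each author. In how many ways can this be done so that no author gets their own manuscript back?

9

Count assignments avoiding every fixed point. For any j of the 4 authors fixed to their own manuscript, the other 4−j can be arranged in (4−j)! ways.
By inclusion–exclusion this is Σ_{j=0}^{4} (−1)^j C(4,j)·(4−j)!.
Computing: 24 − 24 + 12 − 4 + 1 = 9.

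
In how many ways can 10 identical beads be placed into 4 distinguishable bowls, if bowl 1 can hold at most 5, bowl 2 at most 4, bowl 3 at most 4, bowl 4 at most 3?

65

Ignoring the caps, the number of non-negative solutions to x_1+…+x_4 = 10 is C(13,3) = 286.
Subtract solutions that violate a single cap (substitute x_i' = x_i − (cap_i+1)): x_1 ≥ 6 gives C(7,3) = 35; x_2 ≥ 5 gives C(8,3) = 56; x_3 ≥ 5 gives C(8,3) = 56; x_4 ≥ 4 gives C(9,3) = 84. Together 231.
Add back pairs where two caps are both exceeded: 0 + 0 + 1 + 1 + 4 + 4 = 10.
By inclusion–exclusion the count is 286 − 231 + 10 = 65.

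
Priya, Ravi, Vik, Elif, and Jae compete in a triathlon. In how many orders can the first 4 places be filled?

120

There are 5 choices for 1st place, 4 for 2nd, and so on down to 2 for position 4.
That gives 5 × 4 × 3 × 2 = 120.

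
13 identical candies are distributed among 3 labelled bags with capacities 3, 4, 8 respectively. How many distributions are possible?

6

Without the upper bounds there are C(15,2) = 105 ways to split 13 among 3 bags.
Subtract solutions that violate a single cap (substitute x_i' = x_i − (cap_i+1)): x_1 ≥ 4 gives C(11,2) = 55; x_2 ≥ 5 gives C(10,2) = 45; x_3 ≥ 9 gives C(6,2) = 15. Together 115.
Add back pairs where two caps are both exceeded: 15 + 1 + 0 = 16.
By inclusion–exclusion the count is 105 − 115 + 16 = 6.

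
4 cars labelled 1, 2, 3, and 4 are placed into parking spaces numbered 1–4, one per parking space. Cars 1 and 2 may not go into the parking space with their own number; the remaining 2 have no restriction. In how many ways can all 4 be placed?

Let Aᵢ (for i ∈ {1, 2}) be the placements that put car i in its forbidden parking space. Any j of these fix j positions, leaving (4−j)! ways to fill the rest, and there are C(2,j) ways to pick which j.
By inclusion–exclusion, the number of valid placements is Σ_{j=0}^{2} (−1)^j C(2,j)·(4−j)!.
Computing: 24 − 12 + 2 = 14.

14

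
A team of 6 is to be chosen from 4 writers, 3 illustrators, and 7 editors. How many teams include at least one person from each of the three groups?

Unrestricted: C(14,6) = 3003 ways to pick any 6 of the 14.
Selections missing a whole group: no writers → C(10,6) = 210; no illustrators → C(11,6) = 462; no editors → C(7,6) = 7.
Add back selections omitting two groups (i.e. drawn from a single group): C(4,6) + C(3,6) + C(7,6) = 7.
By inclusion–exclusion: 3003 − 679 + 7 = 2331.

2331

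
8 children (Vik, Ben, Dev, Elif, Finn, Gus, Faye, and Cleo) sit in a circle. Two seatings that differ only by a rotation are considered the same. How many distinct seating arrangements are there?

Seat Vik anywhere (absorbing the rotational symmetry), then permute the other 7: (7)! = 5040.

5040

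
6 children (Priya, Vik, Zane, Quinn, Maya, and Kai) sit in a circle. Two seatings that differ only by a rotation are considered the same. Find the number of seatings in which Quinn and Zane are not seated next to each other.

All circular seatings of 6 people number (5)! = 120.
Those with Quinn next to Zane: fuse the pair into one unit and seat 5 units around a circle — 2·(4)! = 48.
Subtracting, 120 − 48 = 72.

72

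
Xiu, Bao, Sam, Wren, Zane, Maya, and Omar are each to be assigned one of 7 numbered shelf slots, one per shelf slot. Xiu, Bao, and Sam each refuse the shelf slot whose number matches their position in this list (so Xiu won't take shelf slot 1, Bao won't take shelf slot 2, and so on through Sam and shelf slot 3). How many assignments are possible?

Let Aᵢ (for i ∈ {1, 2, 3}) be the placements that put person i in their forbidden shelf slot. Any j of these fix j positions, leaving (7−j)! ways to fill the rest, and there are C(3,j) ways to pick which j.
By inclusion–exclusion, the number of valid placements is Σ_{j=0}^{3} (−1)^j C(3,j)·(7−j)!.
Computing: 5040 − 2160 + 360 − 24 = 3216.

3216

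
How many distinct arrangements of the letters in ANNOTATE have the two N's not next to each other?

There are 8!/(2!·2!·2!) = 5040 arrangements of ANNOTATE in total.
Arrangements with the N's together: treat NN as one letter, giving (7)!/(2!·2!) = 1260.
Subtracting, 5040 − 1260 = 3780 arrangements keep the N's apart.

3780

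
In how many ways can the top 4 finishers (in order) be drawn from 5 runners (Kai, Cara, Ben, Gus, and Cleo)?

This is an ordered selection of 4 from 5: P(5,4).
That gives 5 × 4 × 3 × 2 = 120.

120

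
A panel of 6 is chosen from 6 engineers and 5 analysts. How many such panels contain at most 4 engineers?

Split by how many engineers are chosen (0 through 4).
Sum: C(6,0)·C(5,6) + C(6,1)·C(5,5) + C(6,2)·C(5,4) + C(6,3)·C(5,3) + C(6,4)·C(5,2) = 0 + 6 + 75 + 200 + 150 = 431.

431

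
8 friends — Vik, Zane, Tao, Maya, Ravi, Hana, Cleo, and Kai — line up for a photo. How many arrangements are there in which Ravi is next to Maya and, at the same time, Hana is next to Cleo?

Treat {Ravi,Maya} as one block (2 orders) and {Hana,Cleo} as another (2 orders).
That leaves 6 units to arrange: 2 × 2 × 6! = 4 × 720 = 2880.

2880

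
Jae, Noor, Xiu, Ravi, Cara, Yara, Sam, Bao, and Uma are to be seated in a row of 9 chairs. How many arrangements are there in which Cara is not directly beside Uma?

282240

There are 9! = 362880 arrangements in all. If Cara and Uma are adjacent, merging them into one block gives 2·(8)! = 80640 arrangements.
Complementary counting: 362880 − 80640 = 282240.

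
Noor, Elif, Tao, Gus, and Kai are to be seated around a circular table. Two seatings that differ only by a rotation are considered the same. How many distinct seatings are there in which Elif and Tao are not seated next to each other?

All circular seatings of 5 people number (4)! = 24.
Seatings with Elif beside Tao: treat them as a block with 2 internal orders, giving 2 × (3)! = 12.
Subtracting, 24 − 12 = 12.

12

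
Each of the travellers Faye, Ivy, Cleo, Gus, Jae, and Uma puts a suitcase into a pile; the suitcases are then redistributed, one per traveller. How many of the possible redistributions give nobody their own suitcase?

Count assignments avoiding every fixed point. For any j of the 6 travellers fixed to their own suitcase, the other 6−j can be arranged in (6−j)! ways.
By inclusion–exclusion this is Σ_{j=0}^{6} (−1)^j C(6,j)·(6−j)!.
Computing: 720 − 720 + 360 − 120 + 30 − 6 + 1 = 265.

265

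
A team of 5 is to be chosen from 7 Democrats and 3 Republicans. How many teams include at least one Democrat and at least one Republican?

231

Unrestricted: C(10,5) = 252 ways to pick any 5 of the 10.
Selections missing a whole group: no Democrats → C(3,5) = 0; no Republicans → C(7,5) = 21.
Both groups omitted at once is impossible, so 252 − 21 = 231.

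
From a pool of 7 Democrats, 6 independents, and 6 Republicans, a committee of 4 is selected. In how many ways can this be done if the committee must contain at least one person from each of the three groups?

2016

Total 4-person selections from all 19: C(19,4) = 3876.
Selections missing a whole group: no Democrats → C(12,4) = 495; no independents → C(13,4) = 715; no Republicans → C(13,4) = 715.
Add back selections omitting two groups (i.e. drawn from a single group): C(7,4) + C(6,4) + C(6,4) = 65.
By inclusion–exclusion: 3876 − 1925 + 65 = 2016.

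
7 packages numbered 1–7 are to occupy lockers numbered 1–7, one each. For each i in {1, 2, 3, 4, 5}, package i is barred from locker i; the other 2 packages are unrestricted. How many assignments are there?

Let Aᵢ (for 1 ≤ i ≤ 5) be the placements that put package i in its forbidden locker. Any j of these fix j positions, leaving (7−j)! ways to fill the rest, and there are C(5,j) ways to pick which j.
By inclusion–exclusion, the number of valid placements is Σ_{j=0}^{5} (−1)^j C(5,j)·(7−j)!.
Computing: 5040 − 3600 + 1200 − 240 + 30 − 2 = 2428.

2428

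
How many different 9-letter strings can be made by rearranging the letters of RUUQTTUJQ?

15120

Letter multiplicities in RUUQTTUJQ: J×1, Q×2, R×1, T×2, U×3.
Dividing 9! = 362880 by 3!·2!·2! = 24 for the repeated letters gives 15120.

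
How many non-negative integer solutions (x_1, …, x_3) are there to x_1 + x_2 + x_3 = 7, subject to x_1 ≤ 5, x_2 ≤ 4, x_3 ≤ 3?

Without the upper bounds there are C(9,2) = 36 ways to split 7 among 3 variables.
Subtract solutions that violate a single cap (substitute x_i' = x_i − (cap_i+1)): x_1 ≥ 6 gives C(3,2) = 3; x_2 ≥ 5 gives C(4,2) = 6; x_3 ≥ 4 gives C(5,2) = 10. Together 19.
No two caps can be exceeded simultaneously, so the pair terms are all 0.
By inclusion–exclusion the count is 36 − 19 + 0 = 17.

17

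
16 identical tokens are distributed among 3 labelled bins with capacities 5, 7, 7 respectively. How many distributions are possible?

Ignoring the caps, the number of non-negative solutions to x_1+…+x_3 = 16 is C(18,2) = 153.
Subtract solutions that violate a single cap (substitute x_i' = x_i − (cap_i+1)): x_1 ≥ 6 gives C(12,2) = 66; x_2 ≥ 8 gives C(10,2) = 45; x_3 ≥ 8 gives C(10,2) = 45. Together 156.
Add back pairs where two caps are both exceeded: 6 + 6 + 1 = 13.
By inclusion–exclusion the count is 153 − 156 + 13 = 10.

10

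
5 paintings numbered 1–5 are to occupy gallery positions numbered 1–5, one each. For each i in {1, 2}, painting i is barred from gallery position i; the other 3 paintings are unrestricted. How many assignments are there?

Let Aᵢ (for i ∈ {1, 2}) be the placements that put painting i in its forbidden gallery position. Any j of these fix j positions, leaving (5−j)! ways to fill the rest, and there are C(2,j) ways to pick which j.
By inclusion–exclusion, the number of valid placements is Σ_{j=0}^{2} (−1)^j C(2,j)·(5−j)!.
Computing: 120 − 48 + 6 = 78.

78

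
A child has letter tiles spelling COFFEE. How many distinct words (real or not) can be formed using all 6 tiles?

180

The 6 letters of COFFEE have repeats: E appearing twice and F appearing twice.
The number of distinct arrangements is 6!/(2!·2!) = 720/4 = 180.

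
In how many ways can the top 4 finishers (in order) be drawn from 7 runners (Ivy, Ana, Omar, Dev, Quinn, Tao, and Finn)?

840

There are 7 choices for 1st place, 6 for 2nd, and so on down to 4 for position 4.
That gives 7 × 6 × 5 × 4 = 840.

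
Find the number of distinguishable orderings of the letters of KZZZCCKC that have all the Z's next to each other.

Treat the 3 copies of Z as a single block. The multiset to arrange is then {ZZZ, C, C, C, K, K}, 6 items in all.
That gives (6)!/(3!·2!) = 60 arrangements.

60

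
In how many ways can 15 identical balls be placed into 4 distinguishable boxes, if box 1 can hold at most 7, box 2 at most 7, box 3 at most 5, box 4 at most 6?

By stars and bars, unrestricted non-negative solutions to x_1+…+x_4 = 15 number C(15+3,3) = 816.
Subtract solutions that violate a single cap (substitute x_i' = x_i − (cap_i+1)): x_1 ≥ 8 gives C(10,3) = 120; x_2 ≥ 8 gives C(10,3) = 120; x_3 ≥ 6 gives C(12,3) = 220; x_4 ≥ 7 gives C(11,3) = 165. Together 625.
Add back pairs where two caps are both exceeded: 0 + 4 + 1 + 4 + 1 + 10 = 20.
By inclusion–exclusion the count is 816 − 625 + 20 = 211.

211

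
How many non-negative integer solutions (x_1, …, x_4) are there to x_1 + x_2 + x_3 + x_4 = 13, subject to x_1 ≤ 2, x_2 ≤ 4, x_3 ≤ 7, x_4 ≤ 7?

Ignoring the caps, the number of non-negative solutions to x_1+…+x_4 = 13 is C(16,3) = 560.
Subtract solutions that violate a single cap (substitute x_i' = x_i − (cap_i+1)): x_1 ≥ 3 gives C(13,3) = 286; x_2 ≥ 5 gives C(11,3) = 165; x_3 ≥ 8 gives C(8,3) = 56; x_4 ≥ 8 gives C(8,3) = 56. Together 563.
Add back pairs where two caps are both exceeded: 56 + 10 + 10 + 1 + 1 + 0 = 78.
By inclusion–exclusion the count is 560 − 563 + 78 = 75.

75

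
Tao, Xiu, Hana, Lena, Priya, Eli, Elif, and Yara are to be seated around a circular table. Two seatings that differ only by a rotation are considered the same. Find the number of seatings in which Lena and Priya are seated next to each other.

1440

Glue Lena and Priya into a block (2 internal orders). Seating 7 units around a circle gives (6)! arrangements.
So 2 × (6)! = 2 × 720 = 1440.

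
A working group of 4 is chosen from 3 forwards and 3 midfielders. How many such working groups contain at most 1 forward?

Split by how many forwards are chosen (0 through 1).
Sum: C(3,0)·C(3,4) + C(3,1)·C(3,3) = 0 + 3 = 3.

3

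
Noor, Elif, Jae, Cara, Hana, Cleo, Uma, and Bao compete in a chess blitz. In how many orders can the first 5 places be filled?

This is an ordered selection of 5 from 8: P(8,5).
That gives 8 × 7 × 6 × 5 × 4 = 6720.

6720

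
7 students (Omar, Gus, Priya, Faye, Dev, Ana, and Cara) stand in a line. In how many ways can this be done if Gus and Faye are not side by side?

3600

Of the 7! = 5040 arrangements, those with Gus and Faye adjacent number 2 × 6! = 1440 (treat the pair as a block with 2 internal orders).
So 5040 − 1440 = 3600 arrangements keep them apart.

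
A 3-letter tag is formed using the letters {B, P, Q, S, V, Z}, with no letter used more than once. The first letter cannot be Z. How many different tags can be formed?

100

The first letter has 6−1 = 5 choices (anything except Z).
The remaining 2 letters are filled from the other 5 symbols without repetition: 5 × 4 = 20.
Total: 5 × 20 = 100.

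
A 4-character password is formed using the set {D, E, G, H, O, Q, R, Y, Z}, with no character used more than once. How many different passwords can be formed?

3024

This is a permutation of 4 out of 9: P(9,4) = 9!/5!.
That product is 9 × 8 × 7 × 6 = 3024.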